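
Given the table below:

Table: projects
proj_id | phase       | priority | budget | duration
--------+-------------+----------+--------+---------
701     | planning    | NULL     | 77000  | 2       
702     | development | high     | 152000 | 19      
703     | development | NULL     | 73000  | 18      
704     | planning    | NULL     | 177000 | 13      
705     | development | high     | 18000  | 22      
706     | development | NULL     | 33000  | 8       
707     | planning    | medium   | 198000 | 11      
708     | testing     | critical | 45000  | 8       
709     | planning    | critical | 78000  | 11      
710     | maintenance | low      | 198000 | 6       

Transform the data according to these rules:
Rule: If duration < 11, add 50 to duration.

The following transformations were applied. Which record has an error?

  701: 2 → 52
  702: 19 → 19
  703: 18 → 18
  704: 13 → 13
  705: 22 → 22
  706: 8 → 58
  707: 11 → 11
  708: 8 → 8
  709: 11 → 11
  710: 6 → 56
Record 708 has an error. The correct transformed value should be 58, not 8.

Step 1: Check each record against the rule
Step 2: Record 708 has duration = 8
Step 3: Since 8 < 11, the bonus should have been applied
Step 4: Correct value = 58, but claimed value = 8
Conclusion: Record 708 has the error.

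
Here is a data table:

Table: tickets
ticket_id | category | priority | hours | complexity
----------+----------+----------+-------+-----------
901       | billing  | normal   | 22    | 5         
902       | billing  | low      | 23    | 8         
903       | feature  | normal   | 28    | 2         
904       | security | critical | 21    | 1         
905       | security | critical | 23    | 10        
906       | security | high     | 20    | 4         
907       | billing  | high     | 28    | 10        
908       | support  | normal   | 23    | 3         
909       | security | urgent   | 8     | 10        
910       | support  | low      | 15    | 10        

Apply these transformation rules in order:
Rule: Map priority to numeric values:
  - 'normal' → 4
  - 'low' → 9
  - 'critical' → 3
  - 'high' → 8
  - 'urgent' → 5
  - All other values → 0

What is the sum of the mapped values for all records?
57

Step 1: Apply mapping to each record
Step 2: Count by status:
  'normal': 3 records × 4 = 12
  'low': 2 records × 9 = 18
  'critical': 2 records × 3 = 6
  'high': 2 records × 8 = 16
  'urgent': 1 records × 5 = 5
Step 3: Sum all mapped values = 57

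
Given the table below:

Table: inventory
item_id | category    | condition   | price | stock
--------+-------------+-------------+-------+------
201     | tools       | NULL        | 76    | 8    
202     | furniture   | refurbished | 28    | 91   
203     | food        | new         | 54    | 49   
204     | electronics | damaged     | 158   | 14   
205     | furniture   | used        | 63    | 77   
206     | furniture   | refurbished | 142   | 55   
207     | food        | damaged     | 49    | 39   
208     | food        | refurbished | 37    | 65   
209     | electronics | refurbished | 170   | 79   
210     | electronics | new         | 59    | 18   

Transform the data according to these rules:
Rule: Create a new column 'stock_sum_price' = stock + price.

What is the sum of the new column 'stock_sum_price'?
1331

Step 1: For each record, compute stock + price
Example calculations:
  8 + 76 = 84
  91 + 28 = 119
  49 + 54 = 103
  ...
Step 2: Sum all derived values
Step 3: Total = 1331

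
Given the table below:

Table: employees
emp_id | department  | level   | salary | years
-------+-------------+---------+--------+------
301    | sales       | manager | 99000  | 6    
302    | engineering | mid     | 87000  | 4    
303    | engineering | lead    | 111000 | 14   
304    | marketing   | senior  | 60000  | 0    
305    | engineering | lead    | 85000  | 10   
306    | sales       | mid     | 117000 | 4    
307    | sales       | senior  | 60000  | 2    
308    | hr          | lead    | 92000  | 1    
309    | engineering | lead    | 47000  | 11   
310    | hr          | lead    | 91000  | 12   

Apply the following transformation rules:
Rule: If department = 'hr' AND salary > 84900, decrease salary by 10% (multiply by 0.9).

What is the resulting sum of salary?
830700.0

Step 1: Find records where department = 'hr' AND salary > 84900
Step 2: 2 records match, summing to 183000
Step 3: After multiplier: 183000 × 0.9 = 164700.0
Step 4: Unaffected records sum: 666000
Step 5: Final sum = 164700.0 + 666000 = 830700.0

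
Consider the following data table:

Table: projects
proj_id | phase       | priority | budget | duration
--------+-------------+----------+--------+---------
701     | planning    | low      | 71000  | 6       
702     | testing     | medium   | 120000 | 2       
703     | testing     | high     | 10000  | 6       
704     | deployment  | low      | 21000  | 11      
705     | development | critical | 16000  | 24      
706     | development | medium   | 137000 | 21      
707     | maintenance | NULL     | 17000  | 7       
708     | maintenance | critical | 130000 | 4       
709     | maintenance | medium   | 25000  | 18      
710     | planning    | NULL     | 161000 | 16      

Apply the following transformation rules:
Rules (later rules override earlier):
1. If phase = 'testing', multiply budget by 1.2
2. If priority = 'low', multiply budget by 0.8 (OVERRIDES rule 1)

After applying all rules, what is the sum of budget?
715600.0

Step 1: Rule 2 takes priority for records with priority = 'low'
  - 2 records: 92000 × 0.8 = 73600.0
Step 2: Rule 1 applies to remaining records with phase = 'testing'
  - 2 records: 130000 × 1.2 = 156000.0
Step 3: Other records unchanged: 486000
Step 4: Final sum = 73600.0 + 156000.0 + 486000 = 715600.0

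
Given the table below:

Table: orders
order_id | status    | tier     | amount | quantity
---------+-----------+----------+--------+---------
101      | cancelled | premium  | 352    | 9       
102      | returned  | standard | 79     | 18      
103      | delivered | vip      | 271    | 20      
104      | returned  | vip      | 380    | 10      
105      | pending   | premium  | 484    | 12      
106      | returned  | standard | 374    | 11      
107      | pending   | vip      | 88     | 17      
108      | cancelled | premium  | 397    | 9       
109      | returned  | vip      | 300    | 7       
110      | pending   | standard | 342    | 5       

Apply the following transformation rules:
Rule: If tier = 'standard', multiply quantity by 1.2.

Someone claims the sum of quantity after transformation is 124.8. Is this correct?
Yes, the result is correct.

Step 1: Calculate the correct sum after transformation
Step 2: Apply multiplier 1.2 to records where tier = 'standard'
Step 3: Correct result = 124.8
Step 4: Claimed result = 124.8
Step 5: 124.8 = 124.8 ✓
Conclusion: The claimed result is correct.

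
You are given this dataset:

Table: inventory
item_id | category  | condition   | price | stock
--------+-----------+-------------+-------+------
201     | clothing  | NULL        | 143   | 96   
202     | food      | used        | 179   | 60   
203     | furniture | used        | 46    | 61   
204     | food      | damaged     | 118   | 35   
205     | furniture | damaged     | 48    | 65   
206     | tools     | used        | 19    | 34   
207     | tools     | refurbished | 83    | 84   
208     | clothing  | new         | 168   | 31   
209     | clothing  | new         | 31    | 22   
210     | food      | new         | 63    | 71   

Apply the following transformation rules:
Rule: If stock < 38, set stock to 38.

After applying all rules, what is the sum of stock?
589

Step 1: 4 records have stock < 38
Step 2: These records originally summed to 122
Step 3: After setting to minimum: 4 × 38 = 152
Step 4: Unaffected records sum: 437
Step 5: Final sum = 152 + 437 = 589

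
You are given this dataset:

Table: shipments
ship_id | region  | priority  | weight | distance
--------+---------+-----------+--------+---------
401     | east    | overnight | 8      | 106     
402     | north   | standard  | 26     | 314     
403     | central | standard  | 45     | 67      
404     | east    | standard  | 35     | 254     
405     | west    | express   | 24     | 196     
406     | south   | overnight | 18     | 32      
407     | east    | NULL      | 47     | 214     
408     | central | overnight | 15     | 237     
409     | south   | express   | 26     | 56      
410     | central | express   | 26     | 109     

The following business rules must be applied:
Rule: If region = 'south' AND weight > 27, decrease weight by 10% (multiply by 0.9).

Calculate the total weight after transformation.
270

Step 1: Find records where region = 'south' AND weight > 27
Step 2: 0 records match, summing to 0
Step 3: After multiplier: 0 × 0.9 = 0.0
Step 4: Unaffected records sum: 270
Step 5: Final sum = 0.0 + 270 = 270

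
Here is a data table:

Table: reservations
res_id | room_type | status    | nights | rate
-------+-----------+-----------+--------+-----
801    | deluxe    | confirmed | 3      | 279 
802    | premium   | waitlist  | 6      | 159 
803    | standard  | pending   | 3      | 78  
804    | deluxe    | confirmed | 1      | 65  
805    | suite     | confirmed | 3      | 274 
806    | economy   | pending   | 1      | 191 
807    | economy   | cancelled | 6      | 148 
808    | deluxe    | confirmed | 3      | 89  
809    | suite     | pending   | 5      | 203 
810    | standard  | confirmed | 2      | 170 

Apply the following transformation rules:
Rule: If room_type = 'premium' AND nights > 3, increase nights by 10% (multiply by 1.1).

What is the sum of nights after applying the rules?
33.6

Step 1: Find records where room_type = 'premium' AND nights > 3
Step 2: 1 records match, summing to 6
Step 3: After multiplier: 6 × 1.1 = 6.6
Step 4: Unaffected records sum: 27
Step 5: Final sum = 6.6 + 27 = 33.6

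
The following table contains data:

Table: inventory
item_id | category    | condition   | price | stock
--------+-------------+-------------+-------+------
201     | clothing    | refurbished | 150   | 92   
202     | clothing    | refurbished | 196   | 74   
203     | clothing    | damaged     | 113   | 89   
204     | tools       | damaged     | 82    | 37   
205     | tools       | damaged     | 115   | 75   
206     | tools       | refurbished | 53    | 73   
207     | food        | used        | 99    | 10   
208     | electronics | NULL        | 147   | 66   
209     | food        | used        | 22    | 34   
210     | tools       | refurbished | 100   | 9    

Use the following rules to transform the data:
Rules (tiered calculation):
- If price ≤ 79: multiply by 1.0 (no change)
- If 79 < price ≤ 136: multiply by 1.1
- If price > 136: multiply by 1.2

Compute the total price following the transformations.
1226.5

Step 1: Tier 1 (price ≤ 79): 2 records, sum = 75 × 1.0 = 75.0
Step 2: Tier 2 (79 < price ≤ 136): 5 records, sum = 509 × 1.1 = 559.9
Step 3: Tier 3 (price > 136): 3 records, sum = 493 × 1.2 = 591.6
Step 4: Final sum = 75.0 + 559.9 + 591.6 = 1226.5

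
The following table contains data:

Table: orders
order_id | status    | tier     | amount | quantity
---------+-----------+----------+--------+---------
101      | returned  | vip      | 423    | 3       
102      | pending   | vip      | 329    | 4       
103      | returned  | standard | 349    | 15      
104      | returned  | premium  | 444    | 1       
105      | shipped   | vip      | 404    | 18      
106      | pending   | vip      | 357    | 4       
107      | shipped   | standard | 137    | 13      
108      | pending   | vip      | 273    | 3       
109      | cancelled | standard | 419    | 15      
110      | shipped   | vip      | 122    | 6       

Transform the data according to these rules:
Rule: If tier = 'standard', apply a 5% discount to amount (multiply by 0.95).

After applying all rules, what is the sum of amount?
3211.75

Step 1: Records with tier = 'standard' have total amount = 905
Step 2: Apply multiplier: 905 × 0.95 = 859.75
Step 3: Other records total: 2352
Step 4: Final sum = 859.75 + 2352 = 3211.75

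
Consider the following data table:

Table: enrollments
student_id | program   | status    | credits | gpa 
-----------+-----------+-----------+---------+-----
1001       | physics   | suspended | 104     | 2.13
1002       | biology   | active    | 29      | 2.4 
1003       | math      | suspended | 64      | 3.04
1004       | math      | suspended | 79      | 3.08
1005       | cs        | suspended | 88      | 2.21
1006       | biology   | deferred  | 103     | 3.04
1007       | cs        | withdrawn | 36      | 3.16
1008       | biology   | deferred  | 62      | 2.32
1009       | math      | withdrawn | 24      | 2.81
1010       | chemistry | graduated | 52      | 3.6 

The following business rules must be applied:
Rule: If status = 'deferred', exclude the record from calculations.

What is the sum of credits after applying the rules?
476

Step 1: Identify records where status = 'deferred'
Step 2: The excluded records sum to 165
Step 3: Original total credits = 641
Step 4: Remaining total = 641 - 165 = 476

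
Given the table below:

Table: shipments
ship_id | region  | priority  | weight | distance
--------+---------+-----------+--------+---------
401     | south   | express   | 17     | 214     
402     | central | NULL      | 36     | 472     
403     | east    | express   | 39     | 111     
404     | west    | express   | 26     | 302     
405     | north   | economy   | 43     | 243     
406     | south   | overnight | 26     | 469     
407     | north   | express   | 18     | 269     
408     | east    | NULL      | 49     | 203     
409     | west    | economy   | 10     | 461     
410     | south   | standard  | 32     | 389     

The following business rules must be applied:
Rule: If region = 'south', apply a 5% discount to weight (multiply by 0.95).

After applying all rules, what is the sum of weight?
292.25

Step 1: Records with region = 'south' have total weight = 75
Step 2: Apply multiplier: 75 × 0.95 = 71.25
Step 3: Other records total: 221
Step 4: Final sum = 71.25 + 221 = 292.25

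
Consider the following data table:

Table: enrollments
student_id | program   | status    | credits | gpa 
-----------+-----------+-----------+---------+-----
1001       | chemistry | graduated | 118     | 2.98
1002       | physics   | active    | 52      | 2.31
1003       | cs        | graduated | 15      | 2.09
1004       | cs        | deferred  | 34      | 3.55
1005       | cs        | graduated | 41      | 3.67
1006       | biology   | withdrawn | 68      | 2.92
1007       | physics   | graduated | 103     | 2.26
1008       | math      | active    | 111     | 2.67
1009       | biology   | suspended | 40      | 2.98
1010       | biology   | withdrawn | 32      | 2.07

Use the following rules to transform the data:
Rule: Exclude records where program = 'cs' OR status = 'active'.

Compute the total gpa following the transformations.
13.21

Step 1: Find records where program = 'cs' OR status = 'active'
Step 2: 5 records match, summing to 14.29
Step 3: Original sum: 27.5
Step 4: Remaining sum = 27.5 - 14.29 = 13.21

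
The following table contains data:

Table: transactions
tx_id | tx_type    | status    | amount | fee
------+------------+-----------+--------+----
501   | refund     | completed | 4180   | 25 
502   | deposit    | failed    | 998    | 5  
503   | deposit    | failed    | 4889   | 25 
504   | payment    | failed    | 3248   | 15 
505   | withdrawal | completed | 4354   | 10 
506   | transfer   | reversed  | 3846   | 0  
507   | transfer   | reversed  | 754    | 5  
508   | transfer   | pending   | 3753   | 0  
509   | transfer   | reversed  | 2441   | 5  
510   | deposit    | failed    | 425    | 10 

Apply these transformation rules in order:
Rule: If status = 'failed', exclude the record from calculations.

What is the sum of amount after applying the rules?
19328

Step 1: Identify records where status = 'failed'
Step 2: The excluded records sum to 9560
Step 3: Original total amount = 28888
Step 4: Remaining total = 28888 - 9560 = 19328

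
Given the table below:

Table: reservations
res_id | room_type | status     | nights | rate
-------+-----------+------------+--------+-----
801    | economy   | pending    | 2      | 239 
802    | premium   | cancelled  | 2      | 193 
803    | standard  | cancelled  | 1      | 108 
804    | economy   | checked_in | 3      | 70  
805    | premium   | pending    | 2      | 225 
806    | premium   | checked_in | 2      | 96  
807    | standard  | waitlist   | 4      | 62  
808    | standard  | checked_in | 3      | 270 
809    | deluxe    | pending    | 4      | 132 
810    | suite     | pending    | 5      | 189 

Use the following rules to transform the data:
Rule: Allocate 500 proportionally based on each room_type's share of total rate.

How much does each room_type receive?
deluxe: 41.67, economy: 97.54, premium: 162.25, standard: 138.89, suite: 59.66

Step 1: Calculate total rate = 1584
Step 2: Calculate each room_type's proportion:
  deluxe: 132/1584 = 8.33% → 41.67
  economy: 309/1584 = 19.51% → 97.54
  premium: 514/1584 = 32.45% → 162.25
  standard: 440/1584 = 27.78% → 138.89
  suite: 189/1584 = 11.93% → 59.66
Step 3: Verify: sum of allocations ≈ 500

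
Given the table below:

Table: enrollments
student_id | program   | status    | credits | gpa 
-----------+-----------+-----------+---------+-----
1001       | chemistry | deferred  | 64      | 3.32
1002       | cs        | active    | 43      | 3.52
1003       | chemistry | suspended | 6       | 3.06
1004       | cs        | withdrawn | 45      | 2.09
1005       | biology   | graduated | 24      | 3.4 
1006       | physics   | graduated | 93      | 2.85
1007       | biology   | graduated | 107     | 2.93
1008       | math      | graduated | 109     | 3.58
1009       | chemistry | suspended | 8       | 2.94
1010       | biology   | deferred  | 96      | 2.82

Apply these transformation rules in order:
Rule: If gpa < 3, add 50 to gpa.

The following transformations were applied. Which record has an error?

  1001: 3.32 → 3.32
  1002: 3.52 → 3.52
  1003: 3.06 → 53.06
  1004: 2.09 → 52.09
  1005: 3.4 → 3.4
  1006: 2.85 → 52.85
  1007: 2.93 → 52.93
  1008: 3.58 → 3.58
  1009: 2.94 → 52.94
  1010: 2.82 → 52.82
Record 1003 has an error. The correct transformed value should be 3.06, not 53.06.

Step 1: Check each record against the rule
Step 2: Record 1003 has gpa = 3.06
Step 3: Since 3.06 >= 3, the bonus should not have been applied
Step 4: Correct value = 3.06, but claimed value = 53.06
Conclusion: Record 1003 has the error.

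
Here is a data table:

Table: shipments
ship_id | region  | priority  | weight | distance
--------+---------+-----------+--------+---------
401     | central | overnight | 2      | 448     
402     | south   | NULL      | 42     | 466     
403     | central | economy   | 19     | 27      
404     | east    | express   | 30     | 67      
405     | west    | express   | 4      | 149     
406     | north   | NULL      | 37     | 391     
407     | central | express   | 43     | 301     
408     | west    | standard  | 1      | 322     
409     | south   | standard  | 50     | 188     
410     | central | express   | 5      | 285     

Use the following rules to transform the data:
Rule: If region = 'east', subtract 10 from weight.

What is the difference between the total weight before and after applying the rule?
10

Step 1: Original sum of weight = 233
Step 2: 1 records have region = 'east'
Step 3: Each affected record changes by -10
Step 4: Total change = 1 × -10 = -10
Step 5: New sum = 233 + -10 = 223
Step 6: Difference = |223 - 233| = 10
        (Sum decreased by 10)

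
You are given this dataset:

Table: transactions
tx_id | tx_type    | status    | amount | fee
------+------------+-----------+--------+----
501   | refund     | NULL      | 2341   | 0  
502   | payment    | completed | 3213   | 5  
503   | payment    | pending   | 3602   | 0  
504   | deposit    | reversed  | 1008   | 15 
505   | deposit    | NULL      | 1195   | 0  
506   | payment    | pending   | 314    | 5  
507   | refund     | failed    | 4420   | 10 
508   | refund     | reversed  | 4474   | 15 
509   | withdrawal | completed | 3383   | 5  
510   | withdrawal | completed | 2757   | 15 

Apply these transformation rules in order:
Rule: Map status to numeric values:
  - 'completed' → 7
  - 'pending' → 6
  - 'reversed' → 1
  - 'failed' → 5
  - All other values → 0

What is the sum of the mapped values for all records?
40

Step 1: Apply mapping to each record
Step 2: Count by status:
  'completed': 3 records × 7 = 21
  'pending': 2 records × 6 = 12
  'reversed': 2 records × 1 = 2
  'failed': 1 records × 5 = 5
Step 3: Sum all mapped values = 40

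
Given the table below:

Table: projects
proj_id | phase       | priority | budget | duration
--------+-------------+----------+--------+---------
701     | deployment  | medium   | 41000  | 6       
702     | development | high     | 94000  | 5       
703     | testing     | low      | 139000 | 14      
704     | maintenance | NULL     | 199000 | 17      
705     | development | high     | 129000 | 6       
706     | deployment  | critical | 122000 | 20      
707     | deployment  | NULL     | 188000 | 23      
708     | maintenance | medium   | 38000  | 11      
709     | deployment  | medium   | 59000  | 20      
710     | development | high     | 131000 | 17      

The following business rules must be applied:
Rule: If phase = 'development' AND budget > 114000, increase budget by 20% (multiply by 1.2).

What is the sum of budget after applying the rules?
1192000.0

Step 1: Find records where phase = 'development' AND budget > 114000
Step 2: 2 records match, summing to 260000
Step 3: After multiplier: 260000 × 1.2 = 312000.0
Step 4: Unaffected records sum: 880000
Step 5: Final sum = 312000.0 + 880000 = 1192000.0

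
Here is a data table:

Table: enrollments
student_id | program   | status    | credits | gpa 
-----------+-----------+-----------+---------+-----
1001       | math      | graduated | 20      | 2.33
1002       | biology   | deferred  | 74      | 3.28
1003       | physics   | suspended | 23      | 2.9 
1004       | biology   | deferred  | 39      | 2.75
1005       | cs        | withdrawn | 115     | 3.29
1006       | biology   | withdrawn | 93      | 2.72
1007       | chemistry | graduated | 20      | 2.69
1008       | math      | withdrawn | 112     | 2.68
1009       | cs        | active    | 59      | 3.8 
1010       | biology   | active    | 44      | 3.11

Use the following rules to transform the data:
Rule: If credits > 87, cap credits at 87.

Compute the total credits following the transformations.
540

Step 1: 3 records have credits > 87
Step 2: These records originally summed to 320
Step 3: After capping: 3 × 87 = 261
Step 4: Unaffected records sum: 279
Step 5: Final sum = 261 + 279 = 540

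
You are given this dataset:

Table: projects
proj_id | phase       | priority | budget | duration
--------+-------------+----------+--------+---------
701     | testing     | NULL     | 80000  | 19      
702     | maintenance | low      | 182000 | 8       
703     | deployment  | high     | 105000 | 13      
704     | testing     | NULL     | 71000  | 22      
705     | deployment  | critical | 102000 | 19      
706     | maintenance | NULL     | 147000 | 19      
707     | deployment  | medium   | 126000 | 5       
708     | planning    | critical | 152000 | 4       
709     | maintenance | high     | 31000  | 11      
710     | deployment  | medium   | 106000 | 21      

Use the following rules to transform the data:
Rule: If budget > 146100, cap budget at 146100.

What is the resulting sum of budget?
1059300

Step 1: 3 records have budget > 146100
Step 2: These records originally summed to 481000
Step 3: After capping: 3 × 146100 = 438300
Step 4: Unaffected records sum: 621000
Step 5: Final sum = 438300 + 621000 = 1059300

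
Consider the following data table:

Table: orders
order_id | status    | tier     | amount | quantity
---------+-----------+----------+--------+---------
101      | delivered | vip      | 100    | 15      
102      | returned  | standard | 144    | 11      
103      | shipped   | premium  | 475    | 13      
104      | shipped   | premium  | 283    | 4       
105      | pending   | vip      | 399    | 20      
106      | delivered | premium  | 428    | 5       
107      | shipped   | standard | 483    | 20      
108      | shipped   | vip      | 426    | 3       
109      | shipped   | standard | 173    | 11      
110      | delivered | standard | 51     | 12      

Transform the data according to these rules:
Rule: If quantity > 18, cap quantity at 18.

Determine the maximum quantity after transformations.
18

Step 1: Original maximum quantity = 20
Step 2: Apply cap at 18
Step 3: 2 records had quantity > 18 and were capped
Step 4: Maximum after transformation = 18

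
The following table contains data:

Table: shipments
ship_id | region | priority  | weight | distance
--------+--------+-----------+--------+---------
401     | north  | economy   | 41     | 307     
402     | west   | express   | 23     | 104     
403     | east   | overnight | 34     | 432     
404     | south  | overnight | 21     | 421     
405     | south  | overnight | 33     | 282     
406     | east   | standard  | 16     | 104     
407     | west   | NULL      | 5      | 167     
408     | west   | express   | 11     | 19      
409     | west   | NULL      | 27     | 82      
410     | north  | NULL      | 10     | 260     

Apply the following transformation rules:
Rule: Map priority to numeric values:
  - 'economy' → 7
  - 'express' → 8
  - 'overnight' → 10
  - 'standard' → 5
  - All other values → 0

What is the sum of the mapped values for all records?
58

Step 1: Apply mapping to each record
Step 2: Count by status:
  'economy': 1 records × 7 = 7
  'express': 2 records × 8 = 16
  'overnight': 3 records × 10 = 30
  'standard': 1 records × 5 = 5
Step 3: Sum all mapped values = 58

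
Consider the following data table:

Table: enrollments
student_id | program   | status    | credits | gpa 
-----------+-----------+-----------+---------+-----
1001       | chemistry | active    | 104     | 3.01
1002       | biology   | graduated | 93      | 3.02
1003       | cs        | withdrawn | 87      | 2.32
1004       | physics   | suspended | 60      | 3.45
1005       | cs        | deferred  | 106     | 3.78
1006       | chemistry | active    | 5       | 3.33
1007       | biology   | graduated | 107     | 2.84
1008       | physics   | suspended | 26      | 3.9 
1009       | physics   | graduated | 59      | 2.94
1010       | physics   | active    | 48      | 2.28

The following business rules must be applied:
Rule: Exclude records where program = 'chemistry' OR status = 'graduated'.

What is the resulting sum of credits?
327

Step 1: Find records where program = 'chemistry' OR status = 'graduated'
Step 2: 5 records match, summing to 368
Step 3: Original sum: 695
Step 4: Remaining sum = 695 - 368 = 327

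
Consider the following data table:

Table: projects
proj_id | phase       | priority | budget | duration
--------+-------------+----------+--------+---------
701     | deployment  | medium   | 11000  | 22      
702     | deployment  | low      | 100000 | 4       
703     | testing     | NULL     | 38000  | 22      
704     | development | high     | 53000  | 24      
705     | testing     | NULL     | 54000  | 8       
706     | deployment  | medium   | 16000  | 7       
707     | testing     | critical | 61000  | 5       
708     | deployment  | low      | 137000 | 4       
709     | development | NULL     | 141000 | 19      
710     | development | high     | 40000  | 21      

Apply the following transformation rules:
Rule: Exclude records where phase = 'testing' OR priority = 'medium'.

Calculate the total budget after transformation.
471000

Step 1: Find records where phase = 'testing' OR priority = 'medium'
Step 2: 5 records match, summing to 180000
Step 3: Original sum: 651000
Step 4: Remaining sum = 651000 - 180000 = 471000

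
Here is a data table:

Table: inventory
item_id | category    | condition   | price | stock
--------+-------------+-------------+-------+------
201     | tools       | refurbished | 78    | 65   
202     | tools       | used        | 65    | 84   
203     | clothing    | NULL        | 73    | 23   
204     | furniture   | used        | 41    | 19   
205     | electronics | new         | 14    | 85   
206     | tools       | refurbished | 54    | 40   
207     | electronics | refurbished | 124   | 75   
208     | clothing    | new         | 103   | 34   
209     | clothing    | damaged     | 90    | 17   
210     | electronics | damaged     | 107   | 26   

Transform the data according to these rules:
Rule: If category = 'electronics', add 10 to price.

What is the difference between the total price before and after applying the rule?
30

Step 1: Original sum of price = 749
Step 2: 3 records have category = 'electronics'
Step 3: Each affected record changes by 10
Step 4: Total change = 3 × 10 = 30
Step 5: New sum = 749 + 30 = 779
Step 6: Difference = |779 - 749| = 30
        (Sum increased by 30)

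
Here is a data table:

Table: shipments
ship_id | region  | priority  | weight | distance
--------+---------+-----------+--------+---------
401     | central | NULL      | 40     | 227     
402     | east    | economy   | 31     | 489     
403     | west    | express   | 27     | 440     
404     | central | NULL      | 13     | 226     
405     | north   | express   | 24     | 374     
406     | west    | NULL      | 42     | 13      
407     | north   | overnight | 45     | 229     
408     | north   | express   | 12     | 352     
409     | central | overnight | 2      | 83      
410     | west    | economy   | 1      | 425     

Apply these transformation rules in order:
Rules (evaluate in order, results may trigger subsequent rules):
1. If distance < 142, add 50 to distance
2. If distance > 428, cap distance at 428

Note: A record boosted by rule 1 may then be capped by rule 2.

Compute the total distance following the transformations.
2885

Step 1: Apply rule 1 to records with distance < 142
  - 2 records get bonus of 50
  - Of these, 0 records then exceed 428 and get capped
Step 2: Apply rule 2 to records with distance > 428
  - 2 records (original) are capped
Step 3: Calculate final sum = 2885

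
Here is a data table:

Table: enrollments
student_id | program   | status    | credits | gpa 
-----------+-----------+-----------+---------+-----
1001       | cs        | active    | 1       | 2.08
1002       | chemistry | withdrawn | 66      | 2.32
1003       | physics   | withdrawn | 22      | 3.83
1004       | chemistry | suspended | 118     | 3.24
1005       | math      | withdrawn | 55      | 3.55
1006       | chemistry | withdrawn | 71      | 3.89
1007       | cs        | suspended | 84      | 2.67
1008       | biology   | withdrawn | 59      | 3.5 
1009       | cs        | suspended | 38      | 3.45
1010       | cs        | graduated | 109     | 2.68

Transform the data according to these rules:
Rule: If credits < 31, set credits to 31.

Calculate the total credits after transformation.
662

Step 1: 2 records have credits < 31
Step 2: These records originally summed to 23
Step 3: After setting to minimum: 2 × 31 = 62
Step 4: Unaffected records sum: 600
Step 5: Final sum = 62 + 600 = 662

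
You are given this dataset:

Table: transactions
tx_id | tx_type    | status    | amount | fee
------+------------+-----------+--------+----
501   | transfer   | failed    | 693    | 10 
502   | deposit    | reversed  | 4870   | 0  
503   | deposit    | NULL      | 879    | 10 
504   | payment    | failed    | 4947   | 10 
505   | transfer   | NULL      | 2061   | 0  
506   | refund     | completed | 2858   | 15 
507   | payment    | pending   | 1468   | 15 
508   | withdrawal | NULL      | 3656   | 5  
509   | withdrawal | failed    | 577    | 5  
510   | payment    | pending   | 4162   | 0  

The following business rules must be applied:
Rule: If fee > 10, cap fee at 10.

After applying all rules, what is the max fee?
10

Step 1: Original maximum fee = 15
Step 2: Apply cap at 10
Step 3: 2 records had fee > 10 and were capped
Step 4: Maximum after transformation = 10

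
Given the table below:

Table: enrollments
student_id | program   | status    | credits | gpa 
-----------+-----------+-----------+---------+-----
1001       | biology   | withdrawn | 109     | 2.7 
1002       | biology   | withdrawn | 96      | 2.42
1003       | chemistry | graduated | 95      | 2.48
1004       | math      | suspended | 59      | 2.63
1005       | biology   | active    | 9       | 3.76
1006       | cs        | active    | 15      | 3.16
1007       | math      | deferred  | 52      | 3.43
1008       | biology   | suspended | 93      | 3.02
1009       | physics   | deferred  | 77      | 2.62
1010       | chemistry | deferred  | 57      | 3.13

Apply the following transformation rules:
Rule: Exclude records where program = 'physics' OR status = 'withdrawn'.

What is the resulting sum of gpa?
21.61

Step 1: Find records where program = 'physics' OR status = 'withdrawn'
Step 2: 3 records match, summing to 7.74
Step 3: Original sum: 29.35
Step 4: Remaining sum = 29.35 - 7.74 = 21.61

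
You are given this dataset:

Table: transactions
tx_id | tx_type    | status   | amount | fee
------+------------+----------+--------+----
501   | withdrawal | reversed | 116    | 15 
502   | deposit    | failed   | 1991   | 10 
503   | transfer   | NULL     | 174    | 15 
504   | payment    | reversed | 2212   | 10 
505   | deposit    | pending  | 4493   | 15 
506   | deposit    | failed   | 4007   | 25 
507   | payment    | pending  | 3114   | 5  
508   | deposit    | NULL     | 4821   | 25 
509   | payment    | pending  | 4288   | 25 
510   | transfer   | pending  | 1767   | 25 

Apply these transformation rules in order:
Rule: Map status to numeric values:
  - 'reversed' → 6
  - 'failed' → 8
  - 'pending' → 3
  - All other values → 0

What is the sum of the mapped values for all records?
40

Step 1: Apply mapping to each record
Step 2: Count by status:
  'reversed': 2 records × 6 = 12
  'failed': 2 records × 8 = 16
  'pending': 4 records × 3 = 12
Step 3: Sum all mapped values = 40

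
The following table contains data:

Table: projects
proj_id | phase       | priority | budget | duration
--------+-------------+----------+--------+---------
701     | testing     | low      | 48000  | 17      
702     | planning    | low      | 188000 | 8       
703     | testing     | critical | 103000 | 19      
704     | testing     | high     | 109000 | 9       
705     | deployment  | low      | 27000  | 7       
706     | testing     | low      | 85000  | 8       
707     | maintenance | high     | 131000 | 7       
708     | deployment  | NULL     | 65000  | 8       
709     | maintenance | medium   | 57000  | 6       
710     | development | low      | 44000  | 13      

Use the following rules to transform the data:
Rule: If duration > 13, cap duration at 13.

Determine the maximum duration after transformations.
13

Step 1: Original maximum duration = 19
Step 2: Apply cap at 13
Step 3: 2 records had duration > 13 and were capped
Step 4: Maximum after transformation = 13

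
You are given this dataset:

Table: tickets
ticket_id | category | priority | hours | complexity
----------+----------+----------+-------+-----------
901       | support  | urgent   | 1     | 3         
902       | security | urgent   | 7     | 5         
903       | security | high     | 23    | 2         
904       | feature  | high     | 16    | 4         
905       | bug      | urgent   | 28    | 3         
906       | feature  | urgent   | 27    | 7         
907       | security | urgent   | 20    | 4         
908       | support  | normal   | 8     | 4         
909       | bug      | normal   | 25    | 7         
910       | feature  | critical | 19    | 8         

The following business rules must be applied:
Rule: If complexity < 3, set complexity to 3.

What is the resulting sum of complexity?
48

Step 1: 1 records have complexity < 3
Step 2: These records originally summed to 2
Step 3: After setting to minimum: 1 × 3 = 3
Step 4: Unaffected records sum: 45
Step 5: Final sum = 3 + 45 = 48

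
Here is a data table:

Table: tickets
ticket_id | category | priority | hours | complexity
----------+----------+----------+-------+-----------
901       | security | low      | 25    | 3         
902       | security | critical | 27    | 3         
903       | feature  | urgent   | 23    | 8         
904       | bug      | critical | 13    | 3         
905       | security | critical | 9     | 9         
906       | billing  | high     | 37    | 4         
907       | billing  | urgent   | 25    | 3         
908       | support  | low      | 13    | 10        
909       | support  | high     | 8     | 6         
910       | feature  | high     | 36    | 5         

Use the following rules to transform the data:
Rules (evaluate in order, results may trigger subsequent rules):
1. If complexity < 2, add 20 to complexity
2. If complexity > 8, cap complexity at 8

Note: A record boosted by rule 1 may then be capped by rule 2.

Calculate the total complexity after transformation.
51

Step 1: Apply rule 1 to records with complexity < 2
  - 0 records get bonus of 20
  - Of these, 0 records then exceed 8 and get capped
Step 2: Apply rule 2 to records with complexity > 8
  - 2 records (original) are capped
Step 3: Calculate final sum = 51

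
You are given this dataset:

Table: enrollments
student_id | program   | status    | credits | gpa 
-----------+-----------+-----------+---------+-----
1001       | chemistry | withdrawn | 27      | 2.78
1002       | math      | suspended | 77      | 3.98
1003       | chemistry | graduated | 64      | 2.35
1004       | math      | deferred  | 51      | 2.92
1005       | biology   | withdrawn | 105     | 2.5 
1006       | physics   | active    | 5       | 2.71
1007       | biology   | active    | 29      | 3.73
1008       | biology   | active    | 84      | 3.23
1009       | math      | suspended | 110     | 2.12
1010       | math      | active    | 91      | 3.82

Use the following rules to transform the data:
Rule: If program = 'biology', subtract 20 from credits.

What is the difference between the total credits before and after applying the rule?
60

Step 1: Original sum of credits = 643
Step 2: 3 records have program = 'biology'
Step 3: Each affected record changes by -20
Step 4: Total change = 3 × -20 = -60
Step 5: New sum = 643 + -60 = 583
Step 6: Difference = |583 - 643| = 60
        (Sum decreased by 60)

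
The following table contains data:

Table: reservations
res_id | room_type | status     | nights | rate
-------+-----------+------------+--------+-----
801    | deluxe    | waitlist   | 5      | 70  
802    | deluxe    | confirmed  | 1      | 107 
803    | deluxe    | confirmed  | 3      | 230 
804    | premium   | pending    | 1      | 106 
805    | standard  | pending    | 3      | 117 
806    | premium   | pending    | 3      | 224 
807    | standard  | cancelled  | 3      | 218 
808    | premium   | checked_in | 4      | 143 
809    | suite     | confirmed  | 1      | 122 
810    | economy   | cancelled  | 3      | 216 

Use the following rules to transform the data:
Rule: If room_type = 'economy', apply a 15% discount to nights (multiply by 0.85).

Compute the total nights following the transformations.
26.55

Step 1: Records with room_type = 'economy' have total nights = 3
Step 2: Apply multiplier: 3 × 0.85 = 2.55
Step 3: Other records total: 24
Step 4: Final sum = 2.55 + 24 = 26.55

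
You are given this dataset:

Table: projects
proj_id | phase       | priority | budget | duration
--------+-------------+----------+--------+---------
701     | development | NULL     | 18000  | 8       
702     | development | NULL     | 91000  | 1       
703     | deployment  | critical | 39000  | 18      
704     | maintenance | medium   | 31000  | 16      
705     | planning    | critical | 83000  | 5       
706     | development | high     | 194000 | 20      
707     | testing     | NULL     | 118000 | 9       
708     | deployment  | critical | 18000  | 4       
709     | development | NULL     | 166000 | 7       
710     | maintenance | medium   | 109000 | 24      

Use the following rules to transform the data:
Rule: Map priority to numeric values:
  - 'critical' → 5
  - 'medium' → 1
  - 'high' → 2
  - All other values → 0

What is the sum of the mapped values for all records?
19

Step 1: Apply mapping to each record
Step 2: Count by status:
  'critical': 3 records × 5 = 15
  'medium': 2 records × 1 = 2
  'high': 1 records × 2 = 2
Step 3: Sum all mapped values = 19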